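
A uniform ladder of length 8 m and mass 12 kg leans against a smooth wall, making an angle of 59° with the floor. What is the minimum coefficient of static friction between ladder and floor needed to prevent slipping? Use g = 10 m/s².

Take moments about the foot of the ladder.
Ladder weight 12×10 = 120 N acts at 4 m along the ladder; its horizontal arm is 4·cos59° = 2.06 m → τ = 247.2 N·m clockwise.
Wall normal N acts horizontally at the top; its moment arm is the height L sinθ = 8·sin59° = 6.857 m, counterclockwise.
Setting net torque to zero: N × 6.857 = 247.2 → N = 36.05 N.
ΣFx = 0 ⇒ f = N_wall = 36.05 N. ΣFy = 0 ⇒ N_floor = 120 N.
μ_min = f / N_floor = 36.05 / 120 = 0.3.

μ_min ≈ 0.3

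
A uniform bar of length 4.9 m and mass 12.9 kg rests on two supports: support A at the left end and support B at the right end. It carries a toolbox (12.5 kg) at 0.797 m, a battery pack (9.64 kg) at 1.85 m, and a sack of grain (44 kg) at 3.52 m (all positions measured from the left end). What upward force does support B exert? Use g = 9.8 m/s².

R_B ≈ 429 N

Take moments about support A.
Beam weight: 12.9 × 9.8 = 126.4 N down at 2.45 m → arm 2.45 m, τ = 126.4 × 2.45 = 309.7 N·m clockwise.
Toolbox: 12.5 × 9.8 = 122.5 N down at 0.797 m → arm 0.797 m, τ = 122.5 × 0.797 = 97.63 N·m clockwise.
Battery pack: 9.64 × 9.8 = 94.47 N down at 1.85 m → arm 1.85 m, τ = 94.47 × 1.85 = 174.8 N·m clockwise.
Sack of grain: 44 × 9.8 = 431.2 N down at 3.52 m → arm 3.52 m, τ = 431.2 × 3.52 = 1518 N·m clockwise.
Net load moment about support A = 2100 N·m clockwise.
Reaction R at support B is upward at 4.9 m, arm 4.9 m → moment R × 4.9 counterclockwise.
Balancing moments: R × 4.9 = 2100, giving R = 429 N.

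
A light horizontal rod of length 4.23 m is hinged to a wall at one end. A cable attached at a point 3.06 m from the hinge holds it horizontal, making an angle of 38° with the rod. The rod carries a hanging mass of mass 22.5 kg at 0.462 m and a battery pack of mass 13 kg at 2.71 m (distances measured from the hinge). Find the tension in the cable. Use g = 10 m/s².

T ≈ 242 N

About the hinge:
Hanging mass: 22.5 × 10 = 225 N down at 0.462 m → arm 0.462 m, τ = 225 × 0.462 = 104 N·m clockwise.
Battery pack: 13 × 10 = 130 N down at 2.71 m → arm 2.71 m, τ = 130 × 2.71 = 352.3 N·m clockwise.
Total clockwise load moment = 456.3 N·m.
The cable tension T acts at 3.06 m; only its component perpendicular to the rod, T sinθ, produces torque. sin 38° = 0.6157.
Στ = 0 ⇒ T × 3.06 × 0.6157 = 456.3 ⇒ T = 456.3 / 1.884 = 242 N.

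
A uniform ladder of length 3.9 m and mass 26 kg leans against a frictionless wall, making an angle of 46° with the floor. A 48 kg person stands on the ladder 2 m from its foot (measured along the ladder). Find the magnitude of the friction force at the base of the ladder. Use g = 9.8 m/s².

Choose the foot of the ladder as the axis so the floor normal and friction both act there and drop out.
Ladder weight 26×9.8 = 254.8 N acts at 1.95 m along the ladder; its horizontal arm is 1.95·cos46° = 1.355 m → τ = 345.3 N·m clockwise.
Person: 48×9.8 = 470.4 N at 2 m → arm 1.389 m → τ = 653.4 N·m clockwise.
Wall normal N acts horizontally at the top; its moment arm is the height L sinθ = 3.9·sin46° = 2.805 m, counterclockwise.
Setting net torque to zero: N × 2.805 = 998.7 → N = 356 N.
ΣFx = 0: friction at the foot balances the wall's push, so f = N_wall = 356 N.

f ≈ 356 N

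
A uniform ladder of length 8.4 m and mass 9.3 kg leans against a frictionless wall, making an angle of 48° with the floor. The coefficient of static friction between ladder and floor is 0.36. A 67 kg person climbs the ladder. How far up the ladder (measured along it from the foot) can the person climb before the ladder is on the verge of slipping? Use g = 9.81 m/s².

Choose the foot of the ladder as the axis so the floor normal and friction both act there and drop out.
Ladder weight 9.3×9.81 = 91.23 N acts at 4.2 m along the ladder; its horizontal arm is 4.2·cos48° = 2.81 m → τ = 256.4 N·m clockwise.
Person weight 67×9.81 = 657.3 N at distance d → arm d·cos48° → τ = 657.3·d·0.6691 clockwise.
Wall normal N at the top has arm L sinθ = 6.242 m counterclockwise, so Στ = 0 gives N·6.242 = 256.4 + 439.8·d.
ΣFy = 0 ⇒ N_floor = 748.5 N, so the maximum friction is μ_s·N_floor = 0.36×748.5 = 269.5 N. ΣFx = 0 ⇒ N_wall = f, so at the slipping point N = 269.5 N.
Substituting: 269.5×6.242 = 256.4 + 439.8·d ⇒ d = (1682 − 256.4) / 439.8 = 3.24 m.

d ≈ 3.24 m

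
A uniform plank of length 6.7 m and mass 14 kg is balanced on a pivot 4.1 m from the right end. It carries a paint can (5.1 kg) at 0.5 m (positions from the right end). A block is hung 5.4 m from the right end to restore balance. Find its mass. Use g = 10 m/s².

m ≈ 22.2 kg

About the pivot (at 4.1 m from the right end):
Beam weight: 14 × 10 = 140 N down at 3.35 m → arm 0.75 m, τ = 140 × 0.75 = 105 N·m clockwise.
Paint can: 5.1 × 10 = 51 N down at 0.5 m → arm 3.6 m, τ = 51 × 3.6 = 183.6 N·m clockwise.
Net moment of known loads = 288.6 N·m clockwise.
An unknown mass m at 5.4 m has arm 1.3 m; its moment is m·g·1.3 counterclockwise.
For rotational equilibrium, m × 10 × 1.3 = 288.6, so m = 288.6 / (10 × 1.3) = 22.2 kg.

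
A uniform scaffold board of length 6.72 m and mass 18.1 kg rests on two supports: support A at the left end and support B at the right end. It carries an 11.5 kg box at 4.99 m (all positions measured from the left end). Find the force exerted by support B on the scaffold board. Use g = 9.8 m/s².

About support A:
Beam weight: 18.1 × 9.8 = 177.4 N down at 3.36 m → arm 3.36 m, τ = 177.4 × 3.36 = 596.1 N·m clockwise.
Box: 11.5 × 9.8 = 112.7 N down at 4.99 m → arm 4.99 m, τ = 112.7 × 4.99 = 562.4 N·m clockwise.
Net load moment about support A = 1158 N·m clockwise.
Reaction R at support B is upward at 6.72 m, arm 6.72 m → moment R × 6.72 counterclockwise.
Στ = 0 ⇒ R × 6.72 = 1158 ⇒ R = 172 N.

R_B ≈ 172 N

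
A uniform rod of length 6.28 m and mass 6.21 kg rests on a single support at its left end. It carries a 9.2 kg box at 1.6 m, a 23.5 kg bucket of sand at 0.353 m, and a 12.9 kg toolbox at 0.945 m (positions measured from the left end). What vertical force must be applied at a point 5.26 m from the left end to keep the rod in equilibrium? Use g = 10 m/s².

About the left end:
Beam weight: 6.21 × 10 = 62.1 N down at 3.14 m → arm 3.14 m, τ = 62.1 × 3.14 = 195 N·m clockwise.
Box: 9.2 × 10 = 92 N down at 1.6 m → arm 1.6 m, τ = 92 × 1.6 = 147.2 N·m clockwise.
Bucket of sand: 23.5 × 10 = 235 N down at 0.353 m → arm 0.353 m, τ = 235 × 0.353 = 82.95 N·m clockwise.
Toolbox: 12.9 × 10 = 129 N down at 0.945 m → arm 0.945 m, τ = 129 × 0.945 = 121.9 N·m clockwise.
Net moment of the loads = 547 N·m clockwise.
The upward force F acts at a point 5.26 m from the left end, arm 5.26 m, giving F × 5.26 counterclockwise.
Setting net torque to zero: F × 5.26 = 547 → F = 547 / 5.26 = 104 N.

F ≈ 104 N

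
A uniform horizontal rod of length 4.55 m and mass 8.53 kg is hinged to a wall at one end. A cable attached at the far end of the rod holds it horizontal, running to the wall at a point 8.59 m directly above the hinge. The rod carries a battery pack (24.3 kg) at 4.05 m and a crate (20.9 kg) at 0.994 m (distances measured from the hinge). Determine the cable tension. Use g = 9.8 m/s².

T ≈ 338 N

Sum moments about the hinge (the unknown hinge reaction has zero arm there).
Beam weight: 8.53 × 9.8 = 83.59 N down at 2.275 m → arm 2.275 m, τ = 83.59 × 2.275 = 190.2 N·m clockwise.
Battery pack: 24.3 × 9.8 = 238.1 N down at 4.05 m → arm 4.05 m, τ = 238.1 × 4.05 = 964.3 N·m clockwise.
Crate: 20.9 × 9.8 = 204.8 N down at 0.994 m → arm 0.994 m, τ = 204.8 × 0.994 = 203.6 N·m clockwise.
Total clockwise load moment = 1358 N·m.
The cable tension T acts at 4.55 m; only its component perpendicular to the rod, T sinθ, produces torque. sinθ = h/√(h²+d²) = 8.59/√(8.59²+4.55²) = 0.8837.
Setting net torque to zero: T × 4.55 × 0.8837 = 1358 → T = 1358 / 4.021 = 338 N.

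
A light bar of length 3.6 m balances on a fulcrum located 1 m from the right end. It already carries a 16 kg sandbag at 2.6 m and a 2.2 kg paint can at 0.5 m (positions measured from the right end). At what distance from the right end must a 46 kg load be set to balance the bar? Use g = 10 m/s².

x ≈ 0.467 m from the right end

Sum moments about the fulcrum (at 1 m from the right end) (the support reaction has zero arm there).
Sandbag: 16 × 10 = 160 N down at 2.6 m → arm 1.6 m, τ = 160 × 1.6 = 256 N·m counterclockwise.
Paint can: 2.2 × 10 = 22 N down at 0.5 m → arm 0.5 m, τ = 22 × 0.5 = 11 N·m clockwise.
Net moment of existing loads = 245 N·m counterclockwise.
The load weighs 46 × 10 = 460 N and must supply an equal clockwise moment, so its lever arm about the fulcrum is 245 / 460 = 0.533 m.
That puts it at 1 − 0.533 = 0.467 m from the right end.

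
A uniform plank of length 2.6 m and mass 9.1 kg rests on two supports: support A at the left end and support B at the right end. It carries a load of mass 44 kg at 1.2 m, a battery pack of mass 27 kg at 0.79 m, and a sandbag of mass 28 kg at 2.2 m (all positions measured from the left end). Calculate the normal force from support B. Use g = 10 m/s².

Sum moments about support A (its reaction then has zero moment arm).
Beam weight: 9.1 × 10 = 91 N down at 1.3 m → arm 1.3 m, τ = 91 × 1.3 = 118.3 N·m clockwise.
Load: 44 × 10 = 440 N down at 1.2 m → arm 1.2 m, τ = 440 × 1.2 = 528 N·m clockwise.
Battery pack: 27 × 10 = 270 N down at 0.79 m → arm 0.79 m, τ = 270 × 0.79 = 213.3 N·m clockwise.
Sandbag: 28 × 10 = 280 N down at 2.2 m → arm 2.2 m, τ = 280 × 2.2 = 616 N·m clockwise.
Net load moment about support A = 1476 N·m clockwise.
Reaction R at support B is upward at 2.6 m, arm 2.6 m → moment R × 2.6 counterclockwise.
For rotational equilibrium, R × 2.6 = 1476, so R = 568 N.

R_B ≈ 568 N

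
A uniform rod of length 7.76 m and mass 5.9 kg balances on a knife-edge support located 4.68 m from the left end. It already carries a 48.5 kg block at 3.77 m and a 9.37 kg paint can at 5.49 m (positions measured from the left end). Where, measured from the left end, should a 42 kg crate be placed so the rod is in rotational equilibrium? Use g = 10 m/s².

x ≈ 5.66 m from the left end

About the knife-edge support (at 4.68 m from the left end):
Beam weight: 5.9 × 10 = 59 N down at 3.88 m → arm 0.8 m, τ = 59 × 0.8 = 47.2 N·m counterclockwise.
Block: 48.5 × 10 = 485 N down at 3.77 m → arm 0.91 m, τ = 485 × 0.91 = 441.4 N·m counterclockwise.
Paint can: 9.37 × 10 = 93.7 N down at 5.49 m → arm 0.81 m, τ = 93.7 × 0.81 = 75.9 N·m clockwise.
Net moment of existing loads = 412.7 N·m counterclockwise.
The crate weighs 42 × 10 = 420 N and must supply an equal clockwise moment, so its lever arm about the knife-edge support is 412.7 / 420 = 0.983 m.
That puts it at 4.68 + 0.983 = 5.66 m from the left end.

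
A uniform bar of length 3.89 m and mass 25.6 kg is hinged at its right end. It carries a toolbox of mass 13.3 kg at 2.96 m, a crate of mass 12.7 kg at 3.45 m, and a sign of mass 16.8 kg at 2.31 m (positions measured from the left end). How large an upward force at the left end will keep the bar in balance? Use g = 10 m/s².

Choose the right end as the axis so the unknown pivot reaction has zero arm there.
Beam weight: 25.6 × 10 = 256 N down at 1.945 m → arm 1.945 m, τ = 256 × 1.945 = 497.9 N·m counterclockwise.
Toolbox: 13.3 × 10 = 133 N down at 2.96 m → arm 0.93 m, τ = 133 × 0.93 = 123.7 N·m counterclockwise.
Crate: 12.7 × 10 = 127 N down at 3.45 m → arm 0.44 m, τ = 127 × 0.44 = 55.88 N·m counterclockwise.
Sign: 16.8 × 10 = 168 N down at 2.31 m → arm 1.58 m, τ = 168 × 1.58 = 265.4 N·m counterclockwise.
Net moment of the loads = 942.9 N·m counterclockwise.
The upward force F acts at the left end, arm 3.89 m, giving F × 3.89 clockwise.
Setting net torque to zero: F × 3.89 = 942.9 → F = 942.9 / 3.89 = 242 N.

F ≈ 242 N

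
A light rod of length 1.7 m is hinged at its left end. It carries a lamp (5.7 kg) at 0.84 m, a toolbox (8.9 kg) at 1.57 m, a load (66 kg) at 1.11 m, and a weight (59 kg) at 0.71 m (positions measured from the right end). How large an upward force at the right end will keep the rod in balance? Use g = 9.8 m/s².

About the left end:
Lamp: 5.7 × 9.8 = 55.86 N down at 0.84 m → arm 0.86 m, τ = 55.86 × 0.86 = 48.04 N·m clockwise.
Toolbox: 8.9 × 9.8 = 87.22 N down at 1.57 m → arm 0.13 m, τ = 87.22 × 0.13 = 11.34 N·m clockwise.
Load: 66 × 9.8 = 646.8 N down at 1.11 m → arm 0.59 m, τ = 646.8 × 0.59 = 381.6 N·m clockwise.
Weight: 59 × 9.8 = 578.2 N down at 0.71 m → arm 0.99 m, τ = 578.2 × 0.99 = 572.4 N·m clockwise.
Net moment of the loads = 1013 N·m clockwise.
The upward force F acts at the right end, arm 1.7 m, giving F × 1.7 counterclockwise.
For rotational equilibrium, F × 1.7 = 1013, so F = 1013 / 1.7 = 596 N.

F ≈ 596 N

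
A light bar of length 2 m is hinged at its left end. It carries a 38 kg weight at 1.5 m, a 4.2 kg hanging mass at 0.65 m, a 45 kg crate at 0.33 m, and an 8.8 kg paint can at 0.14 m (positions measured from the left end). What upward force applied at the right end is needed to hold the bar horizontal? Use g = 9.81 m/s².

Take moments about the left end.
Weight: 38 × 9.81 = 372.8 N down at 1.5 m → arm 1.5 m, τ = 372.8 × 1.5 = 559.2 N·m clockwise.
Hanging mass: 4.2 × 9.81 = 41.2 N down at 0.65 m → arm 0.65 m, τ = 41.2 × 0.65 = 26.78 N·m clockwise.
Crate: 45 × 9.81 = 441.5 N down at 0.33 m → arm 0.33 m, τ = 441.5 × 0.33 = 145.7 N·m clockwise.
Paint can: 8.8 × 9.81 = 86.33 N down at 0.14 m → arm 0.14 m, τ = 86.33 × 0.14 = 12.09 N·m clockwise.
Net moment of the loads = 743.8 N·m clockwise.
The upward force F acts at the right end, arm 2 m, giving F × 2 counterclockwise.
Setting net torque to zero: F × 2 = 743.8 → F = 743.8 / 2 = 372 N.

F ≈ 372 N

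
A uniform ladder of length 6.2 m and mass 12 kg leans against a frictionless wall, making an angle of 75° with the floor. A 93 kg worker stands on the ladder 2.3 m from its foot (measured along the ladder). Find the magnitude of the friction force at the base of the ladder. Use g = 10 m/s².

Sum moments about the foot of the ladder (the floor normal and friction both act there and drop out).
Ladder weight 12×10 = 120 N acts at 3.1 m along the ladder; its horizontal arm is 3.1·cos75° = 0.8023 m → τ = 96.28 N·m clockwise.
Worker: 93×10 = 930 N at 2.3 m → arm 0.5953 m → τ = 553.6 N·m clockwise.
Wall normal N acts horizontally at the top; its moment arm is the height L sinθ = 6.2·sin75° = 5.989 m, counterclockwise.
For rotational equilibrium, N × 5.989 = 649.9, so N = 109 N.
ΣFx = 0: friction at the foot balances the wall's push, so f = N_wall = 109 N.

f ≈ 109 N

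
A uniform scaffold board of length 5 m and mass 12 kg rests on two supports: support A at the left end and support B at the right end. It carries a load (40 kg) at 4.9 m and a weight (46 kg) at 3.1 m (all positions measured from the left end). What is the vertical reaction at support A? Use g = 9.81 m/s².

R_A ≈ 238 N

Take moments about support B.
Beam weight: 12 × 9.81 = 117.7 N down at 2.5 m → arm 2.5 m, τ = 117.7 × 2.5 = 294.2 N·m counterclockwise.
Load: 40 × 9.81 = 392.4 N down at 4.9 m → arm 0.1 m, τ = 392.4 × 0.1 = 39.24 N·m counterclockwise.
Weight: 46 × 9.81 = 451.3 N down at 3.1 m → arm 1.9 m, τ = 451.3 × 1.9 = 857.5 N·m counterclockwise.
Net load moment about support B = 1191 N·m counterclockwise.
Reaction R at support A is upward at 0 m, arm 5 m → moment R × 5 clockwise.
Balancing moments: R × 5 = 1191, giving R = 238 N.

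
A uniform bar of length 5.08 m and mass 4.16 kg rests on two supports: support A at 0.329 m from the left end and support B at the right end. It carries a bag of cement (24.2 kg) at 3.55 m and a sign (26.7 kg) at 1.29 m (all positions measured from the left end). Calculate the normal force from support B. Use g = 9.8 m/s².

R_B ≈ 233 N

Sum moments about support A (its reaction then has zero moment arm).
Beam weight: 4.16 × 9.8 = 40.77 N down at 2.54 m → arm 2.211 m, τ = 40.77 × 2.211 = 90.14 N·m clockwise.
Bag of cement: 24.2 × 9.8 = 237.2 N down at 3.55 m → arm 3.221 m, τ = 237.2 × 3.221 = 764 N·m clockwise.
Sign: 26.7 × 9.8 = 261.7 N down at 1.29 m → arm 0.961 m, τ = 261.7 × 0.961 = 251.5 N·m clockwise.
Net load moment about support A = 1106 N·m clockwise.
Reaction R at support B is upward at 5.08 m, arm 4.751 m → moment R × 4.751 counterclockwise.
Στ = 0 ⇒ R × 4.751 = 1106 ⇒ R = 233 N.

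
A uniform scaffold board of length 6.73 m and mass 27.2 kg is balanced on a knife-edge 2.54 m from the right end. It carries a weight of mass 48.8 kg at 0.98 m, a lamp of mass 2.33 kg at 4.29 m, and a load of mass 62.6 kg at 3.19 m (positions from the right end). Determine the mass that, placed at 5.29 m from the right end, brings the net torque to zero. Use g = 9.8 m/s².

m ≈ 3.24 kg

Choose the knife-edge (at 2.54 m from the right end) as the axis so the support reaction has zero arm there.
Beam weight: 27.2 × 9.8 = 266.6 N down at 3.365 m → arm 0.825 m, τ = 266.6 × 0.825 = 219.9 N·m counterclockwise.
Weight: 48.8 × 9.8 = 478.2 N down at 0.98 m → arm 1.56 m, τ = 478.2 × 1.56 = 746 N·m clockwise.
Lamp: 2.33 × 9.8 = 22.83 N down at 4.29 m → arm 1.75 m, τ = 22.83 × 1.75 = 39.95 N·m counterclockwise.
Load: 62.6 × 9.8 = 613.5 N down at 3.19 m → arm 0.65 m, τ = 613.5 × 0.65 = 398.8 N·m counterclockwise.
Net moment of known loads = 87.35 N·m clockwise.
An unknown mass m at 5.29 m has arm 2.75 m; its moment is m·g·2.75 counterclockwise.
Setting net torque to zero: m × 9.8 × 2.75 = 87.35 → m = 87.35 / (9.8 × 2.75) = 3.24 kg.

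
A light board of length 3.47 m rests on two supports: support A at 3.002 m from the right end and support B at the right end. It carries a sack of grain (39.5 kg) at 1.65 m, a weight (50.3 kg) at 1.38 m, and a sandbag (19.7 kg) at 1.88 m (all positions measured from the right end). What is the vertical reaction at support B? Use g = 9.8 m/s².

R_B ≈ 513 N

Taking torques about support A:
Sack of grain: 39.5 × 9.8 = 387.1 N down at 1.65 m → arm 1.352 m, τ = 387.1 × 1.352 = 523.4 N·m clockwise.
Weight: 50.3 × 9.8 = 492.9 N down at 1.38 m → arm 1.622 m, τ = 492.9 × 1.622 = 799.5 N·m clockwise.
Sandbag: 19.7 × 9.8 = 193.1 N down at 1.88 m → arm 1.122 m, τ = 193.1 × 1.122 = 216.7 N·m clockwise.
Net load moment about support A = 1540 N·m clockwise.
Reaction R at support B is upward at 0 m, arm 3.002 m → moment R × 3.002 counterclockwise.
Στ = 0 ⇒ R × 3.002 = 1540 ⇒ R = 513 N.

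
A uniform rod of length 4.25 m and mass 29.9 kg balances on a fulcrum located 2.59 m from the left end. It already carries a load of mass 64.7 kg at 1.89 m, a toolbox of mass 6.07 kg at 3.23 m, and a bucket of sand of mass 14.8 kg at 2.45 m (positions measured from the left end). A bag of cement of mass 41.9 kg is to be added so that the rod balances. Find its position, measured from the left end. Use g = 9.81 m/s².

x ≈ 3.96 m from the left end

Sum moments about the fulcrum (at 2.59 m from the left end) (the support reaction has zero arm there).
Beam weight: 29.9 × 9.81 = 293.3 N down at 2.125 m → arm 0.465 m, τ = 293.3 × 0.465 = 136.4 N·m counterclockwise.
Load: 64.7 × 9.81 = 634.7 N down at 1.89 m → arm 0.7 m, τ = 634.7 × 0.7 = 444.3 N·m counterclockwise.
Toolbox: 6.07 × 9.81 = 59.55 N down at 3.23 m → arm 0.64 m, τ = 59.55 × 0.64 = 38.11 N·m clockwise.
Bucket of sand: 14.8 × 9.81 = 145.2 N down at 2.45 m → arm 0.14 m, τ = 145.2 × 0.14 = 20.33 N·m counterclockwise.
Net moment of existing loads = 562.9 N·m counterclockwise.
The bag of cement weighs 41.9 × 9.81 = 411 N and must supply an equal clockwise moment, so its lever arm about the fulcrum is 562.9 / 411 = 1.37 m.
That puts it at 2.59 + 1.37 = 3.96 m from the left end.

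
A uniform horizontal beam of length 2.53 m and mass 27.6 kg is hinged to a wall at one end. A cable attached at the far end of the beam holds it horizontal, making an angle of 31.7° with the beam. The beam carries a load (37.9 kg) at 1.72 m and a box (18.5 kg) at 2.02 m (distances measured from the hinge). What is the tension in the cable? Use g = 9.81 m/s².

T ≈ 1010 N

Choose the hinge as the axis so the unknown hinge reaction has zero arm there.
Beam weight: 27.6 × 9.81 = 270.8 N down at 1.265 m → arm 1.265 m, τ = 270.8 × 1.265 = 342.6 N·m clockwise.
Load: 37.9 × 9.81 = 371.8 N down at 1.72 m → arm 1.72 m, τ = 371.8 × 1.72 = 639.5 N·m clockwise.
Box: 18.5 × 9.81 = 181.5 N down at 2.02 m → arm 2.02 m, τ = 181.5 × 2.02 = 366.6 N·m clockwise.
Total clockwise load moment = 1349 N·m.
The cable tension T acts at 2.53 m; only its component perpendicular to the beam, T sinθ, produces torque. sin 31.7° = 0.5255.
Balancing moments: T × 2.53 × 0.5255 = 1349, giving T = 1349 / 1.33 = 1010 N.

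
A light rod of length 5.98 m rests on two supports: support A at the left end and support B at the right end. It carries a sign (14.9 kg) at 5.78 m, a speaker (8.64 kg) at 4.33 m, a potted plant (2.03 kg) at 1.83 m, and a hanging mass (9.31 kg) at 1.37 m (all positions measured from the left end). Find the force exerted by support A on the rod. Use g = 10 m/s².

R_A ≈ 115 N

Taking torques about support B:
Sign: 14.9 × 10 = 149 N down at 5.78 m → arm 0.2 m, τ = 149 × 0.2 = 29.8 N·m counterclockwise.
Speaker: 8.64 × 10 = 86.4 N down at 4.33 m → arm 1.65 m, τ = 86.4 × 1.65 = 142.6 N·m counterclockwise.
Potted plant: 2.03 × 10 = 20.3 N down at 1.83 m → arm 4.15 m, τ = 20.3 × 4.15 = 84.25 N·m counterclockwise.
Hanging mass: 9.31 × 10 = 93.1 N down at 1.37 m → arm 4.61 m, τ = 93.1 × 4.61 = 429.2 N·m counterclockwise.
Net load moment about support B = 685.8 N·m counterclockwise.
Reaction R at support A is upward at 0 m, arm 5.98 m → moment R × 5.98 clockwise.
Setting net torque to zero: R × 5.98 = 685.8 → R = 115 N.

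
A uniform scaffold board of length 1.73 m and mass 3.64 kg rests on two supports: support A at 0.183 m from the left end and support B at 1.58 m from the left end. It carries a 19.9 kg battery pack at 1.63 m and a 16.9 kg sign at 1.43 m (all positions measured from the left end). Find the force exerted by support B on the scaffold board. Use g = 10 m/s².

R_B ≈ 375 N

Sum moments about support A (its reaction then has zero moment arm).
Beam weight: 3.64 × 10 = 36.4 N down at 0.865 m → arm 0.682 m, τ = 36.4 × 0.682 = 24.82 N·m clockwise.
Battery pack: 19.9 × 10 = 199 N down at 1.63 m → arm 1.447 m, τ = 199 × 1.447 = 288 N·m clockwise.
Sign: 16.9 × 10 = 169 N down at 1.43 m → arm 1.247 m, τ = 169 × 1.247 = 210.7 N·m clockwise.
Net load moment about support A = 523.5 N·m clockwise.
Reaction R at support B is upward at 1.58 m, arm 1.397 m → moment R × 1.397 counterclockwise.
Balancing moments: R × 1.397 = 523.5, giving R = 375 N.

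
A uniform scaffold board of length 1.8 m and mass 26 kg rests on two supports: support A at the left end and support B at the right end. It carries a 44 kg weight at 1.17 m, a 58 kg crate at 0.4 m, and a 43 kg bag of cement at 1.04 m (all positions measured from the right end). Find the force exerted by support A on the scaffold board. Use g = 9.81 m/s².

R_A ≈ 778 N

Choose support B as the axis so its reaction then has zero moment arm.
Beam weight: 26 × 9.81 = 255.1 N down at 0.9 m → arm 0.9 m, τ = 255.1 × 0.9 = 229.6 N·m counterclockwise.
Weight: 44 × 9.81 = 431.6 N down at 1.17 m → arm 1.17 m, τ = 431.6 × 1.17 = 505 N·m counterclockwise.
Crate: 58 × 9.81 = 569 N down at 0.4 m → arm 0.4 m, τ = 569 × 0.4 = 227.6 N·m counterclockwise.
Bag of cement: 43 × 9.81 = 421.8 N down at 1.04 m → arm 1.04 m, τ = 421.8 × 1.04 = 438.7 N·m counterclockwise.
Net load moment about support B = 1401 N·m counterclockwise.
Reaction R at support A is upward at 1.8 m, arm 1.8 m → moment R × 1.8 clockwise.
Setting net torque to zero: R × 1.8 = 1401 → R = 778 N.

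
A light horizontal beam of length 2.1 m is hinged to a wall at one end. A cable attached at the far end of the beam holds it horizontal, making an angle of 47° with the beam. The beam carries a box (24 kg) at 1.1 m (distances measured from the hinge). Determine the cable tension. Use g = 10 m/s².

T ≈ 172 N

Taking torques about the hinge:
Box: 24 × 10 = 240 N down at 1.1 m → arm 1.1 m, τ = 240 × 1.1 = 264 N·m clockwise.
Total clockwise load moment = 264 N·m.
The cable tension T acts at 2.1 m; only its component perpendicular to the beam, T sinθ, produces torque. sin 47° = 0.7314.
Setting net torque to zero: T × 2.1 × 0.7314 = 264 → T = 264 / 1.536 = 172 N.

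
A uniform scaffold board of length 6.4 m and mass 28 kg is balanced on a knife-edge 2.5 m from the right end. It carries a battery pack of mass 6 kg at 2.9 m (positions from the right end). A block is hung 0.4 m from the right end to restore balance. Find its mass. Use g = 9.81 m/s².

m ≈ 10.5 kg

Taking torques about the knife-edge (at 2.5 m from the right end):
Beam weight: 28 × 9.81 = 274.7 N down at 3.2 m → arm 0.7 m, τ = 274.7 × 0.7 = 192.3 N·m counterclockwise.
Battery pack: 6 × 9.81 = 58.86 N down at 2.9 m → arm 0.4 m, τ = 58.86 × 0.4 = 23.54 N·m counterclockwise.
Net moment of known loads = 215.8 N·m counterclockwise.
An unknown mass m at 0.4 m has arm 2.1 m; its moment is m·g·2.1 clockwise.
For rotational equilibrium, m × 9.81 × 2.1 = 215.8, so m = 215.8 / (9.81 × 2.1) = 10.5 kg.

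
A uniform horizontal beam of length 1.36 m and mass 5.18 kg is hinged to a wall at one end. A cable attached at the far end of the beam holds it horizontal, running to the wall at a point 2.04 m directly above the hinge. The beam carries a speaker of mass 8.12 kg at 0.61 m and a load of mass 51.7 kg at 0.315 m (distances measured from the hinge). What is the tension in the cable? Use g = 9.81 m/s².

Sum moments about the hinge (the unknown hinge reaction has zero arm there).
Beam weight: 5.18 × 9.81 = 50.82 N down at 0.68 m → arm 0.68 m, τ = 50.82 × 0.68 = 34.56 N·m clockwise.
Speaker: 8.12 × 9.81 = 79.66 N down at 0.61 m → arm 0.61 m, τ = 79.66 × 0.61 = 48.59 N·m clockwise.
Load: 51.7 × 9.81 = 507.2 N down at 0.315 m → arm 0.315 m, τ = 507.2 × 0.315 = 159.8 N·m clockwise.
Total clockwise load moment = 243 N·m.
The cable tension T acts at 1.36 m; only its component perpendicular to the beam, T sinθ, produces torque. sinθ = h/√(h²+d²) = 2.04/√(2.04²+1.36²) = 0.8321.
Setting net torque to zero: T × 1.36 × 0.8321 = 243 → T = 243 / 1.132 = 215 N.

T ≈ 215 N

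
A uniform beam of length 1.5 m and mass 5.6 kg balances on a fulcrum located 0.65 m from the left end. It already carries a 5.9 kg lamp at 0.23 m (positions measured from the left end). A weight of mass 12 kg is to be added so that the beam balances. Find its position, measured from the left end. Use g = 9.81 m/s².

Sum moments about the fulcrum (at 0.65 m from the left end) (the support reaction has zero arm there).
Beam weight: 5.6 × 9.81 = 54.94 N down at 0.75 m → arm 0.1 m, τ = 54.94 × 0.1 = 5.494 N·m clockwise.
Lamp: 5.9 × 9.81 = 57.88 N down at 0.23 m → arm 0.42 m, τ = 57.88 × 0.42 = 24.31 N·m counterclockwise.
Net moment of existing loads = 18.82 N·m counterclockwise.
The weight weighs 12 × 9.81 = 117.7 N and must supply an equal clockwise moment, so its lever arm about the fulcrum is 18.82 / 117.7 = 0.16 m.
That puts it at 0.65 + 0.16 = 0.81 m from the left end.

x ≈ 0.81 m from the left end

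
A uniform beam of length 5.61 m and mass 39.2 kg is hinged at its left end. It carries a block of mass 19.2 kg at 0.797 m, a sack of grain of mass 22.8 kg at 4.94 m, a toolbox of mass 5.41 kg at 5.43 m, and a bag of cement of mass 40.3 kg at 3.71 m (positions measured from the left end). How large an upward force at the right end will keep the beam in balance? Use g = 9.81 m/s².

F ≈ 729 N

About the left end:
Beam weight: 39.2 × 9.81 = 384.6 N down at 2.805 m → arm 2.805 m, τ = 384.6 × 2.805 = 1079 N·m clockwise.
Block: 19.2 × 9.81 = 188.4 N down at 0.797 m → arm 0.797 m, τ = 188.4 × 0.797 = 150.2 N·m clockwise.
Sack of grain: 22.8 × 9.81 = 223.7 N down at 4.94 m → arm 4.94 m, τ = 223.7 × 4.94 = 1105 N·m clockwise.
Toolbox: 5.41 × 9.81 = 53.07 N down at 5.43 m → arm 5.43 m, τ = 53.07 × 5.43 = 288.2 N·m clockwise.
Bag of cement: 40.3 × 9.81 = 395.3 N down at 3.71 m → arm 3.71 m, τ = 395.3 × 3.71 = 1467 N·m clockwise.
Net moment of the loads = 4089 N·m clockwise.
The upward force F acts at the right end, arm 5.61 m, giving F × 5.61 counterclockwise.
Setting net torque to zero: F × 5.61 = 4089 → F = 4089 / 5.61 = 729 N.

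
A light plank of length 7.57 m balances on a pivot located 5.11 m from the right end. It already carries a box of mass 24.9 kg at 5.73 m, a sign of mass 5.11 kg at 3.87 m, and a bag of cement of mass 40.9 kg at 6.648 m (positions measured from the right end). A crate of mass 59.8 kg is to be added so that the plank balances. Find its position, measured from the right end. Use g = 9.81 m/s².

Choose the pivot (at 5.11 m from the right end) as the axis so the support reaction has zero arm there.
Box: 24.9 × 9.81 = 244.3 N down at 5.73 m → arm 0.62 m, τ = 244.3 × 0.62 = 151.5 N·m counterclockwise.
Sign: 5.11 × 9.81 = 50.13 N down at 3.87 m → arm 1.24 m, τ = 50.13 × 1.24 = 62.16 N·m clockwise.
Bag of cement: 40.9 × 9.81 = 401.2 N down at 6.648 m → arm 1.538 m, τ = 401.2 × 1.538 = 617 N·m counterclockwise.
Net moment of existing loads = 706.3 N·m counterclockwise.
The crate weighs 59.8 × 9.81 = 586.6 N and must supply an equal clockwise moment, so its lever arm about the pivot is 706.3 / 586.6 = 1.2 m.
That puts it at 5.11 − 1.2 = 3.91 m from the right end.

x ≈ 3.91 m from the right end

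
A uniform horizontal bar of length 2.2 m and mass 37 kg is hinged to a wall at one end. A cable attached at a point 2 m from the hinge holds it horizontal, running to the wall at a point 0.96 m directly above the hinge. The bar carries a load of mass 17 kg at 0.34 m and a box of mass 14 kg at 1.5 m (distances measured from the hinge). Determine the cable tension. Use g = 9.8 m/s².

T ≈ 764 N

Choose the hinge as the axis so the unknown hinge reaction has zero arm there.
Beam weight: 37 × 9.8 = 362.6 N down at 1.1 m → arm 1.1 m, τ = 362.6 × 1.1 = 398.9 N·m clockwise.
Load: 17 × 9.8 = 166.6 N down at 0.34 m → arm 0.34 m, τ = 166.6 × 0.34 = 56.64 N·m clockwise.
Box: 14 × 9.8 = 137.2 N down at 1.5 m → arm 1.5 m, τ = 137.2 × 1.5 = 205.8 N·m clockwise.
Total clockwise load moment = 661.3 N·m.
The cable tension T acts at 2 m; only its component perpendicular to the bar, T sinθ, produces torque. sinθ = h/√(h²+d²) = 0.96/√(0.96²+2²) = 0.4327.
Setting net torque to zero: T × 2 × 0.4327 = 661.3 → T = 661.3 / 0.8654 = 764 N.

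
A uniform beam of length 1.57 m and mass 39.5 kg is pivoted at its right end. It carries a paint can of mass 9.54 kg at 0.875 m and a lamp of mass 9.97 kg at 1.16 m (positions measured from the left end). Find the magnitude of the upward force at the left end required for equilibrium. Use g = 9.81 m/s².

F ≈ 261 N

Take moments about the right end.
Beam weight: 39.5 × 9.81 = 387.5 N down at 0.785 m → arm 0.785 m, τ = 387.5 × 0.785 = 304.2 N·m counterclockwise.
Paint can: 9.54 × 9.81 = 93.59 N down at 0.875 m → arm 0.695 m, τ = 93.59 × 0.695 = 65.05 N·m counterclockwise.
Lamp: 9.97 × 9.81 = 97.81 N down at 1.16 m → arm 0.41 m, τ = 97.81 × 0.41 = 40.1 N·m counterclockwise.
Net moment of the loads = 409.4 N·m counterclockwise.
The upward force F acts at the left end, arm 1.57 m, giving F × 1.57 clockwise.
Balancing moments: F × 1.57 = 409.4, giving F = 409.4 / 1.57 = 261 N.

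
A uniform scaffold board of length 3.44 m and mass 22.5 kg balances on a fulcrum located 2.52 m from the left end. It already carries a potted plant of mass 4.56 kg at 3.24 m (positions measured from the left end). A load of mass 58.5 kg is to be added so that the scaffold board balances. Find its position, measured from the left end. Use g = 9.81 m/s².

x ≈ 2.77 m from the left end

Choose the fulcrum (at 2.52 m from the left end) as the axis so the support reaction has zero arm there.
Beam weight: 22.5 × 9.81 = 220.7 N down at 1.72 m → arm 0.8 m, τ = 220.7 × 0.8 = 176.6 N·m counterclockwise.
Potted plant: 4.56 × 9.81 = 44.73 N down at 3.24 m → arm 0.72 m, τ = 44.73 × 0.72 = 32.21 N·m clockwise.
Net moment of existing loads = 144.4 N·m counterclockwise.
The load weighs 58.5 × 9.81 = 573.9 N and must supply an equal clockwise moment, so its lever arm about the fulcrum is 144.4 / 573.9 = 0.252 m.
That puts it at 2.52 + 0.252 = 2.77 m from the left end.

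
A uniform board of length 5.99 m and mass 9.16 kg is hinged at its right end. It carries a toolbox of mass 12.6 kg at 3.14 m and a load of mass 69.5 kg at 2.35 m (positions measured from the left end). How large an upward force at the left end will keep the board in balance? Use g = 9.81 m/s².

F ≈ 518 N

Choose the right end as the axis so the unknown pivot reaction has zero arm there.
Beam weight: 9.16 × 9.81 = 89.86 N down at 2.995 m → arm 2.995 m, τ = 89.86 × 2.995 = 269.1 N·m counterclockwise.
Toolbox: 12.6 × 9.81 = 123.6 N down at 3.14 m → arm 2.85 m, τ = 123.6 × 2.85 = 352.3 N·m counterclockwise.
Load: 69.5 × 9.81 = 681.8 N down at 2.35 m → arm 3.64 m, τ = 681.8 × 3.64 = 2482 N·m counterclockwise.
Net moment of the loads = 3103 N·m counterclockwise.
The upward force F acts at the left end, arm 5.99 m, giving F × 5.99 clockwise.
Setting net torque to zero: F × 5.99 = 3103 → F = 3103 / 5.99 = 518 N.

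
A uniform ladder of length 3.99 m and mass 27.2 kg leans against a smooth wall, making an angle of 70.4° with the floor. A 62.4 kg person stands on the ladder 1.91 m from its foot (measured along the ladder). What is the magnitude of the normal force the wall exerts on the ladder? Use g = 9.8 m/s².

Choose the foot of the ladder as the axis so the floor normal and friction both act there and drop out.
Ladder weight 27.2×9.8 = 266.6 N acts at 1.995 m along the ladder; its horizontal arm is 1.995·cos70.4° = 0.6692 m → τ = 178.4 N·m clockwise.
Person: 62.4×9.8 = 611.5 N at 1.91 m → arm 0.6407 m → τ = 391.8 N·m clockwise.
Wall normal N acts horizontally at the top; its moment arm is the height L sinθ = 3.99·sin70.4° = 3.759 m, counterclockwise.
Setting net torque to zero: N × 3.759 = 570.2 → N = 152 N.

N_wall ≈ 152 N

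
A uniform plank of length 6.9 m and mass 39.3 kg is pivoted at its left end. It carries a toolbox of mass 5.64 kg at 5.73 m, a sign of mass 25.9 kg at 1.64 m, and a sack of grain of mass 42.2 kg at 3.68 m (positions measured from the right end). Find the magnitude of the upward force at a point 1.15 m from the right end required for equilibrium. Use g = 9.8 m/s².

About the left end:
Beam weight: 39.3 × 9.8 = 385.1 N down at 3.45 m → arm 3.45 m, τ = 385.1 × 3.45 = 1329 N·m clockwise.
Toolbox: 5.64 × 9.8 = 55.27 N down at 5.73 m → arm 1.17 m, τ = 55.27 × 1.17 = 64.67 N·m clockwise.
Sign: 25.9 × 9.8 = 253.8 N down at 1.64 m → arm 5.26 m, τ = 253.8 × 5.26 = 1335 N·m clockwise.
Sack of grain: 42.2 × 9.8 = 413.6 N down at 3.68 m → arm 3.22 m, τ = 413.6 × 3.22 = 1332 N·m clockwise.
Net moment of the loads = 4061 N·m clockwise.
The upward force F acts at a point 1.15 m from the right end, arm 5.75 m, giving F × 5.75 counterclockwise.
Στ = 0 ⇒ F × 5.75 = 4061 ⇒ F = 4061 / 5.75 = 706 N.

F ≈ 706 N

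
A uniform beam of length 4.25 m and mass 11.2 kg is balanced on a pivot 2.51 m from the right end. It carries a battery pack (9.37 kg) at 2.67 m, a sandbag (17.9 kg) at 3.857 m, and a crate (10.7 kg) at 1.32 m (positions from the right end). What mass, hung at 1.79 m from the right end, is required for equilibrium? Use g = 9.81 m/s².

Choose the pivot (at 2.51 m from the right end) as the axis so the support reaction has zero arm there.
Beam weight: 11.2 × 9.81 = 109.9 N down at 2.125 m → arm 0.385 m, τ = 109.9 × 0.385 = 42.31 N·m clockwise.
Battery pack: 9.37 × 9.81 = 91.92 N down at 2.67 m → arm 0.16 m, τ = 91.92 × 0.16 = 14.71 N·m counterclockwise.
Sandbag: 17.9 × 9.81 = 175.6 N down at 3.857 m → arm 1.347 m, τ = 175.6 × 1.347 = 236.5 N·m counterclockwise.
Crate: 10.7 × 9.81 = 105 N down at 1.32 m → arm 1.19 m, τ = 105 × 1.19 = 124.9 N·m clockwise.
Net moment of known loads = 84 N·m counterclockwise.
An unknown mass m at 1.79 m has arm 0.72 m; its moment is m·g·0.72 clockwise.
Setting net torque to zero: m × 9.81 × 0.72 = 84 → m = 84 / (9.81 × 0.72) = 11.9 kg.

m ≈ 11.9 kg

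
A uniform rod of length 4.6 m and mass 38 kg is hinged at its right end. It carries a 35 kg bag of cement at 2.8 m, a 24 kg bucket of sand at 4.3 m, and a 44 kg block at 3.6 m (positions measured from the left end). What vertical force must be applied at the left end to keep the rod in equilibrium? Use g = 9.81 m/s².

Taking torques about the right end:
Beam weight: 38 × 9.81 = 372.8 N down at 2.3 m → arm 2.3 m, τ = 372.8 × 2.3 = 857.4 N·m counterclockwise.
Bag of cement: 35 × 9.81 = 343.4 N down at 2.8 m → arm 1.8 m, τ = 343.4 × 1.8 = 618.1 N·m counterclockwise.
Bucket of sand: 24 × 9.81 = 235.4 N down at 4.3 m → arm 0.3 m, τ = 235.4 × 0.3 = 70.62 N·m counterclockwise.
Block: 44 × 9.81 = 431.6 N down at 3.6 m → arm 1 m, τ = 431.6 × 1 = 431.6 N·m counterclockwise.
Net moment of the loads = 1978 N·m counterclockwise.
The upward force F acts at the left end, arm 4.6 m, giving F × 4.6 clockwise.
Balancing moments: F × 4.6 = 1978, giving F = 1978 / 4.6 = 430 N.

F ≈ 430 N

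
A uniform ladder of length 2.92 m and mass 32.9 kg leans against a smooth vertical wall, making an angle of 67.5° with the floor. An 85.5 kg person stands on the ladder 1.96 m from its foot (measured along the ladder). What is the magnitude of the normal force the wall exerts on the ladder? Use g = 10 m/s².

N_wall ≈ 306 N

About the foot of the ladder:
Ladder weight 32.9×10 = 329 N acts at 1.46 m along the ladder; its horizontal arm is 1.46·cos67.5° = 0.5587 m → τ = 183.8 N·m clockwise.
Person: 85.5×10 = 855 N at 1.96 m → arm 0.7501 m → τ = 641.3 N·m clockwise.
Wall normal N acts horizontally at the top; its moment arm is the height L sinθ = 2.92·sin67.5° = 2.698 m, counterclockwise.
Balancing moments: N × 2.698 = 825.1, giving N = 306 N.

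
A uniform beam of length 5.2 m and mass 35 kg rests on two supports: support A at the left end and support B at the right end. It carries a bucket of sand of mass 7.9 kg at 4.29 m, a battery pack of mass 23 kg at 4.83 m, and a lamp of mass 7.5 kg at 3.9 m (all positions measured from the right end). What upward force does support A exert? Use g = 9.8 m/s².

R_A ≈ 500 N

Sum moments about support B (its reaction then has zero moment arm).
Beam weight: 35 × 9.8 = 343 N down at 2.6 m → arm 2.6 m, τ = 343 × 2.6 = 891.8 N·m counterclockwise.
Bucket of sand: 7.9 × 9.8 = 77.42 N down at 4.29 m → arm 4.29 m, τ = 77.42 × 4.29 = 332.1 N·m counterclockwise.
Battery pack: 23 × 9.8 = 225.4 N down at 4.83 m → arm 4.83 m, τ = 225.4 × 4.83 = 1089 N·m counterclockwise.
Lamp: 7.5 × 9.8 = 73.5 N down at 3.9 m → arm 3.9 m, τ = 73.5 × 3.9 = 286.6 N·m counterclockwise.
Net load moment about support B = 2600 N·m counterclockwise.
Reaction R at support A is upward at 5.2 m, arm 5.2 m → moment R × 5.2 clockwise.
For rotational equilibrium, R × 5.2 = 2600, so R = 500 N.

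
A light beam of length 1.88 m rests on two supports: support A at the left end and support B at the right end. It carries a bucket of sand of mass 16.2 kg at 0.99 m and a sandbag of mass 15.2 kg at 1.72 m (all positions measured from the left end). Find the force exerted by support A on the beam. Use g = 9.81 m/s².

Choose support B as the axis so its reaction then has zero moment arm.
Bucket of sand: 16.2 × 9.81 = 158.9 N down at 0.99 m → arm 0.89 m, τ = 158.9 × 0.89 = 141.4 N·m counterclockwise.
Sandbag: 15.2 × 9.81 = 149.1 N down at 1.72 m → arm 0.16 m, τ = 149.1 × 0.16 = 23.86 N·m counterclockwise.
Net load moment about support B = 165.3 N·m counterclockwise.
Reaction R at support A is upward at 0 m, arm 1.88 m → moment R × 1.88 clockwise.
For rotational equilibrium, R × 1.88 = 165.3, so R = 87.9 N.

R_A ≈ 87.9 N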